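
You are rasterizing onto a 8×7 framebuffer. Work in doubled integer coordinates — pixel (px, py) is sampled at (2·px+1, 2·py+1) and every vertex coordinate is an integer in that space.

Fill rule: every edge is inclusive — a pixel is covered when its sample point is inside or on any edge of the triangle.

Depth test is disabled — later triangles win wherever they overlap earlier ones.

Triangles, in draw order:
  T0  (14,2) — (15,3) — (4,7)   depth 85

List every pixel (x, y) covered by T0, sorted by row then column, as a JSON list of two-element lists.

T0:
  2·area = 15
  edge (14, 2)→(15, 3): d=(1,1) inclusive
  edge (15, 3)→(4, 7): d=(-11,4) inclusive
  edge (4, 7)→(14, 2): d=(10,-5) inclusive
    (6,0)@(13, 1): e=[0,30,-15] → .  [on edge]
    (6,1)@(13, 3): e=[2,8,5] → X
    (7,1)@(15, 3): e=[0,0,15] → X  [on edge]
    (4,2)@(9, 5): e=[8,2,5] → X
    (5,2)@(11, 5): e=[6,-6,15] → .
    (6,2)@(13, 5): e=[4,-14,25] → .
    (7,2)@(15, 5): e=[2,-22,35] → .
    (4,3)@(9, 7): e=[10,-20,25] → .
  covered (3 px):
    . . . . . . . .
    . . . . . . X X
    . . . . X . . .
    . . . . . . . .
    . . . . . . . .
    . . . . . . . .
    . . . . . . . .

Final: [[6,1],[7,1],[4,2]]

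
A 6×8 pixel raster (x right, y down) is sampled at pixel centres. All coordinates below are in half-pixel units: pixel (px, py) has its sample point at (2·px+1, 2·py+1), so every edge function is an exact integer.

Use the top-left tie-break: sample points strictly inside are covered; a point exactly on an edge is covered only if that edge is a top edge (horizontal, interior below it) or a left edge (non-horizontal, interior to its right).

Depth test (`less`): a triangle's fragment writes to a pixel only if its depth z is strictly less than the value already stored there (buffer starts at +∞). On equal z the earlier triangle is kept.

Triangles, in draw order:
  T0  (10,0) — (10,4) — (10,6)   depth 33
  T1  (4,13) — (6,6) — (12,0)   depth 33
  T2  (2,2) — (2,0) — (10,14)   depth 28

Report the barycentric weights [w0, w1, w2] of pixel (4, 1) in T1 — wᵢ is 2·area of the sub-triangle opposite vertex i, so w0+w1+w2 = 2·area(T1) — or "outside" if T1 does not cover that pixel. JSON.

T0:
  degenerate (2·area = 0) — covers nothing
T1:
  2·area = 30
  edge (4, 13)→(6, 6): d=(2,-7) top-left  bias=+0
  edge (6, 6)→(12, 0): d=(6,-6) top-left  bias=+0
  edge (12, 0)→(4, 13): d=(-8,13) right/bottom  bias=-1
    (5,0)@(11, 1): e=[25,0,5] → █  [on edge]
    (4,1)@(9, 3): e=[15,0,15] → █  [on edge]
    (5,1)@(11, 3): e=[29,12,-11] → ·
    (3,2)@(7, 5): e=[5,0,25] → █  [on edge]
    (4,2)@(9, 5): e=[19,12,-1] → ·
    (2,3)@(5, 7): e=[-5,0,35] → ·  [on edge]
    (3,3)@(7, 7): e=[9,12,9] → █
    (4,3)@(9, 7): e=[23,24,-17] → ·
    (1,4)@(3, 9): e=[-15,0,45] → ·  [on edge]
    (3,4)@(7, 9): e=[13,24,-7] → ·
    (0,5)@(1, 11): e=[-25,0,55] → ·  [on edge]
    (2,5)@(5, 11): e=[3,24,3] → █
  covered (5 px):
    · · · · · █
    · · · · █ ·
    · · · █ · ·
    · · · █ · ·
    · · · · · ·
    · · █ · · ·
    · · · · · ·
    · · · · · ·
T2:
  2·area = 16
  edge (2, 2)→(2, 0): d=(0,-2) top-left  bias=+0
  edge (2, 0)→(10, 14): d=(8,14) right/bottom  bias=-1
  edge (10, 14)→(2, 2): d=(-8,-12) top-left  bias=+0
    (1,1)@(3, 3): e=[2,10,4] → █
    (2,1)@(5, 3): e=[6,-18,28] → ·
    (1,2)@(3, 5): e=[2,26,-12] → ·
    (3,4)@(7, 9): e=[10,2,4] → █
    (4,4)@(9, 9): e=[14,-26,28] → ·
    (3,5)@(7, 11): e=[10,18,-12] → ·
  covered (2 px):
    · · · · · ·
    · █ · · · ·
    · · · · · ·
    · · · · · ·
    · · · █ · ·
    · · · · · ·
    · · · · · ·
    · · · · · ·

Final: [0,15,15]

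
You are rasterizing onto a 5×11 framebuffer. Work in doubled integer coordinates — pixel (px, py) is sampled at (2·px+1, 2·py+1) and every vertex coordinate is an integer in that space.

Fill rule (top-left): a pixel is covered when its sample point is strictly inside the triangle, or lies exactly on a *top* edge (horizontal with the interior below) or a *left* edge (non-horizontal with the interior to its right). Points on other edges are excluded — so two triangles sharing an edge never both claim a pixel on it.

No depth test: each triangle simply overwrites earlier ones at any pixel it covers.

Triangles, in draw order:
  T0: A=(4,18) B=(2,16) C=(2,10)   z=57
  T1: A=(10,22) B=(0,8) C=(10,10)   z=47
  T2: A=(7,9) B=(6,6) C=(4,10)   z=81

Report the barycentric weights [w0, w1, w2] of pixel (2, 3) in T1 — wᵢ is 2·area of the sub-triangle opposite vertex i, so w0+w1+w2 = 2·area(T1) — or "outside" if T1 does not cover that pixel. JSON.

T0:
  2·area = 12
  edge (4, 18)→(2, 16): d=(-2,-2) top-left  bias=+0
  edge (2, 16)→(2, 10): d=(0,-6) top-left  bias=+0
  edge (2, 10)→(4, 18): d=(2,8) right/bottom  bias=-1
    (0,7)@(1, 15): e=[0,-6,18] → ·  [on edge]
    (1,7)@(3, 15): e=[4,6,2] → #
    (2,7)@(5, 15): e=[8,18,-14] → ·
    (1,8)@(3, 17): e=[0,6,6] → #  [on edge]
    (2,8)@(5, 17): e=[4,18,-10] → ·
    (1,9)@(3, 19): e=[-4,6,10] → ·
    (2,9)@(5, 19): e=[0,18,-6] → ·  [on edge]
    (3,10)@(7, 21): e=[0,30,-18] → ·  [on edge]
  covered (2 px):
    · · · · ·
    · · · · ·
    · · · · ·
    · · · · ·
    · · · · ·
    · · · · ·
    · · · · ·
    · # · · ·
    · # · · ·
    · · · · ·
    · · · · ·
T1:
  2·area = 120
  edge (10, 22)→(0, 8): d=(-10,-14) top-left  bias=+0
  edge (0, 8)→(10, 10): d=(10,2) right/bottom  bias=-1
  edge (10, 10)→(10, 22): d=(0,12) right/bottom  bias=-1
    (0,4)@(1, 9): e=[4,8,108] → #
    (1,4)@(3, 9): e=[32,4,84] → #
    (2,4)@(5, 9): e=[60,0,60] → ·  [on edge]
    (0,5)@(1, 11): e=[-16,28,108] → ·
    (1,5)@(3, 11): e=[12,24,84] → #
    (2,5)@(5, 11): e=[40,20,60] → #
    (3,5)@(7, 11): e=[68,16,36] → #
    (4,5)@(9, 11): e=[96,12,12] → #
    (1,6)@(3, 13): e=[-8,44,84] → ·
    (2,6)@(5, 13): e=[20,40,60] → #
    (2,7)@(5, 15): e=[0,60,60] → #  [on edge]
    (2,8)@(5, 17): e=[-20,80,60] → ·
  covered (15 px):
    · · · · ·
    · · · · ·
    · · · · ·
    · · · · ·
    # # · · ·
    · # # # #
    · · # # #
    · · # # #
    · · · # #
    · · · · #
    · · · · ·
T2:
  2·area = 10  (B↔C swapped to make it positive)
  edge (7, 9)→(4, 10): d=(-3,1) right/bottom  bias=-1
  edge (4, 10)→(6, 6): d=(2,-4) top-left  bias=+0
  edge (6, 6)→(7, 9): d=(1,3) right/bottom  bias=-1
    (2,1)@(5, 3): e=[20,-10,0] → ·  [on edge]
    (2,4)@(5, 9): e=[2,2,6] → #
    (3,4)@(7, 9): e=[0,10,0] → ·  [on edge]
    (0,5)@(1, 11): e=[0,-10,20] → ·  [on edge]
    (2,5)@(5, 11): e=[-4,6,8] → ·
    (4,7)@(9, 15): e=[-20,30,0] → ·  [on edge]
  covered (1 px):
    · · · · ·
    · · · · ·
    · · · · ·
    · · · · ·
    · · # · ·
    · · · · ·
    · · · · ·
    · · · · ·
    · · · · ·
    · · · · ·
    · · · · ·

Result: "outside"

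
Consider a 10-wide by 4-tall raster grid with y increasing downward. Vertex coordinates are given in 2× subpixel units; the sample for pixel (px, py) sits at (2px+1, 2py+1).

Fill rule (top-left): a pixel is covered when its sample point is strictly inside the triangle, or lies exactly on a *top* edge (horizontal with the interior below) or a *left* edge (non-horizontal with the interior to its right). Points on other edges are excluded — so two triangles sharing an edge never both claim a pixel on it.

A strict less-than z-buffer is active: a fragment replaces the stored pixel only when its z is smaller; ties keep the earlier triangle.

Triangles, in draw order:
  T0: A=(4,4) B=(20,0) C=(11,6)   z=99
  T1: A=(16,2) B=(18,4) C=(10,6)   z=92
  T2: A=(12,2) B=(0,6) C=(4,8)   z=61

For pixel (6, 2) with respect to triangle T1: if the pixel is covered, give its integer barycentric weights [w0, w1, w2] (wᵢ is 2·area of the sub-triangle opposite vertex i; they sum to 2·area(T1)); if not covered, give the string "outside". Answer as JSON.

T0:
  2·area = 60
  edge (4, 4)→(20, 0): d=(16,-4) top-left  bias=+0
  edge (20, 0)→(11, 6): d=(-9,6) right/bottom  bias=-1
  edge (11, 6)→(4, 4): d=(-7,-2) top-left  bias=+0
    (8,0)@(17, 1): e=[4,9,47] → #
    (9,0)@(19, 1): e=[12,-3,51] → ·
    (4,1)@(9, 3): e=[4,39,17] → #
    (5,1)@(11, 3): e=[12,27,21] → #
    (6,1)@(13, 3): e=[20,15,25] → #
    (7,1)@(15, 3): e=[28,3,29] → #
    (8,1)@(17, 3): e=[36,-9,33] → ·
    (4,2)@(9, 5): e=[36,21,3] → #
    (6,2)@(13, 5): e=[52,-3,11] → ·
    (7,2)@(15, 5): e=[60,-15,15] → ·
    (4,3)@(9, 7): e=[68,3,-11] → ·
    (5,3)@(11, 7): e=[76,-9,-7] → ·
  covered (7 px):
    · · · · · · · · # ·
    · · · · # # # # · ·
    · · · · # # · · · ·
    · · · · · · · · · ·
T1:
  2·area = 20
  edge (16, 2)→(18, 4): d=(2,2) right/bottom  bias=-1
  edge (18, 4)→(10, 6): d=(-8,2) right/bottom  bias=-1
  edge (10, 6)→(16, 2): d=(6,-4) top-left  bias=+0
    (7,0)@(15, 1): e=[0,30,-10] → ·  [on edge]
    (7,1)@(15, 3): e=[4,14,2] → #
    (8,1)@(17, 3): e=[0,10,10] → ·  [on edge]
    (6,2)@(13, 5): e=[12,2,6] → #
    (7,2)@(15, 5): e=[8,-2,14] → ·
    (9,2)@(19, 5): e=[0,-10,30] → ·  [on edge]
    (6,3)@(13, 7): e=[16,-14,18] → ·
  covered (2 px):
    · · · · · · · · · ·
    · · · · · · · # · ·
    · · · · · · # · · ·
    · · · · · · · · · ·
T2:
  2·area = 40  (B↔C swapped to make it positive)
  edge (12, 2)→(4, 8): d=(-8,6) right/bottom  bias=-1
  edge (4, 8)→(0, 6): d=(-4,-2) top-left  bias=+0
  edge (0, 6)→(12, 2): d=(12,-4) top-left  bias=+0
    (7,0)@(15, 1): e=[-10,50,0] → ·  [on edge]
    (4,1)@(9, 3): e=[10,30,0] → #  [on edge]
    (5,1)@(11, 3): e=[-2,34,8] → ·
    (1,2)@(3, 5): e=[30,10,0] → #  [on edge]
    (2,2)@(5, 5): e=[18,14,8] → #
    (3,2)@(7, 5): e=[6,18,16] → #
    (4,2)@(9, 5): e=[-6,22,24] → ·
    (1,3)@(3, 7): e=[14,2,24] → #
    (3,3)@(7, 7): e=[-10,10,40] → ·
  covered (6 px):
    · · · · · · · · · ·
    · · · · # · · · · ·
    · # # # · · · · · ·
    · # # · · · · · · ·

Result: [2,6,12]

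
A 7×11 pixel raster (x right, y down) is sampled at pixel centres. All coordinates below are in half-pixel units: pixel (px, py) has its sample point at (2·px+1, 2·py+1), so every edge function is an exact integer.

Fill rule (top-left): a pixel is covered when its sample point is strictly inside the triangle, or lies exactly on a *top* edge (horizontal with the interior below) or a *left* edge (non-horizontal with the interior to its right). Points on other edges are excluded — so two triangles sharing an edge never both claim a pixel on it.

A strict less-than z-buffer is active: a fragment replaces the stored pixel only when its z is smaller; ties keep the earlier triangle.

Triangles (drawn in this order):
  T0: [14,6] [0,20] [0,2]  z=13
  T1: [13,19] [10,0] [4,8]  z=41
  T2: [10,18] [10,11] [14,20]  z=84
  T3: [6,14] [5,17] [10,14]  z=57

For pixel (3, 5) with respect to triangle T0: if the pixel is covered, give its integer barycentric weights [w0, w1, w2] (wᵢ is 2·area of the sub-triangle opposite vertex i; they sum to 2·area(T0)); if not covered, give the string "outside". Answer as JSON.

T0:
  2·area = 252
  edge (14, 6)→(0, 20): d=(-14,14) right/bottom  bias=-1
  edge (0, 20)→(0, 2): d=(0,-18) top-left  bias=+0
  edge (0, 2)→(14, 6): d=(14,4) right/bottom  bias=-1
    (0,1)@(1, 3): e=[224,18,10] → █
    (1,1)@(3, 3): e=[196,54,2] → █
    (2,1)@(5, 3): e=[168,90,-6] → ·
    (0,2)@(1, 5): e=[196,18,38] → █
    (2,2)@(5, 5): e=[140,90,22] → █
    (3,2)@(7, 5): e=[112,126,14] → █
    (4,2)@(9, 5): e=[84,162,6] → █
    (5,2)@(11, 5): e=[56,198,-2] → ·
    (0,3)@(1, 7): e=[168,18,66] → █
    (5,3)@(11, 7): e=[28,198,26] → █
    (6,3)@(13, 7): e=[0,234,18] → ·  [on edge]
    (0,4)@(1, 9): e=[140,18,94] → █
    (5,4)@(11, 9): e=[0,198,54] → ·  [on edge]
    (4,5)@(9, 11): e=[0,162,90] → ·  [on edge]
    (3,6)@(7, 13): e=[0,126,126] → ·  [on edge]
    (2,7)@(5, 15): e=[0,90,162] → ·  [on edge]
    (1,8)@(3, 17): e=[0,54,198] → ·  [on edge]
    (0,9)@(1, 19): e=[0,18,234] → ·  [on edge]
  covered (28 px):
    · · · · · · ·
    █ █ · · · · ·
    █ █ █ █ █ · ·
    █ █ █ █ █ █ ·
    █ █ █ █ █ · ·
    █ █ █ █ · · ·
    █ █ █ · · · ·
    █ █ · · · · ·
    █ · · · · · ·
    · · · · · · ·
    · · · · · · ·
T1:
  2·area = 138  (B↔C swapped to make it positive)
  edge (13, 19)→(4, 8): d=(-9,-11) top-left  bias=+0
  edge (4, 8)→(10, 0): d=(6,-8) top-left  bias=+0
  edge (10, 0)→(13, 19): d=(3,19) right/bottom  bias=-1
    (4,1)@(9, 3): e=[100,10,28] → █
    (5,1)@(11, 3): e=[122,26,-10] → ·
    (3,2)@(7, 5): e=[60,6,72] → █
    (5,2)@(11, 5): e=[104,38,-4] → ·
    (2,3)@(5, 7): e=[20,2,116] → █
    (5,3)@(11, 7): e=[86,50,2] → █
    (6,3)@(13, 7): e=[108,66,-36] → ·
    (2,4)@(5, 9): e=[2,14,122] → █
    (6,4)@(13, 9): e=[90,78,-30] → ·
    (2,5)@(5, 11): e=[-16,26,128] → ·
    (3,5)@(7, 11): e=[6,42,90] → █
    (6,5)@(13, 11): e=[72,90,-24] → ·
    (6,9)@(13, 19): e=[0,138,0] → ·  [on edge]
  covered (17 px):
    · · · · · · ·
    · · · · █ · ·
    · · · █ █ · ·
    · · █ █ █ █ ·
    · · █ █ █ █ ·
    · · · █ █ █ ·
    · · · · █ █ ·
    · · · · · █ ·
    · · · · · · ·
    · · · · · · ·
    · · · · · · ·
T2:
  2·area = 28
  edge (10, 18)→(10, 11): d=(0,-7) top-left  bias=+0
  edge (10, 11)→(14, 20): d=(4,9) right/bottom  bias=-1
  edge (14, 20)→(10, 18): d=(-4,-2) top-left  bias=+0
    (5,7)@(11, 15): e=[7,7,14] → █
    (6,7)@(13, 15): e=[21,-11,18] → ·
    (5,8)@(11, 17): e=[7,15,6] → █
    (6,8)@(13, 17): e=[21,-3,10] → ·
    (5,9)@(11, 19): e=[7,23,-2] → ·
    (6,9)@(13, 19): e=[21,5,2] → █
    (6,10)@(13, 21): e=[21,13,-6] → ·
  covered (3 px):
    · · · · · · ·
    · · · · · · ·
    · · · · · · ·
    · · · · · · ·
    · · · · · · ·
    · · · · · · ·
    · · · · · · ·
    · · · · · █ ·
    · · · · · █ ·
    · · · · · · █
    · · · · · · ·
T3:
  2·area = 12  (B↔C swapped to make it positive)
  edge (6, 14)→(10, 14): d=(4,0) top-left  bias=+0
  edge (10, 14)→(5, 17): d=(-5,3) right/bottom  bias=-1
  edge (5, 17)→(6, 14): d=(1,-3) top-left  bias=+0
    (4,2)@(9, 5): e=[-36,48,0] → ·  [on edge]
    (3,5)@(7, 11): e=[-12,24,0] → ·  [on edge]
    (3,7)@(7, 15): e=[4,4,4] → █
    (4,7)@(9, 15): e=[4,-2,10] → ·
    (2,8)@(5, 17): e=[12,0,0] → ·  [on edge]
    (3,8)@(7, 17): e=[12,-6,6] → ·
  covered (1 px):
    · · · · · · ·
    · · · · · · ·
    · · · · · · ·
    · · · · · · ·
    · · · · · · ·
    · · · · · · ·
    · · · · · · ·
    · · · █ · · ·
    · · · · · · ·
    · · · · · · ·
    · · · · · · ·

Result: [126,98,28]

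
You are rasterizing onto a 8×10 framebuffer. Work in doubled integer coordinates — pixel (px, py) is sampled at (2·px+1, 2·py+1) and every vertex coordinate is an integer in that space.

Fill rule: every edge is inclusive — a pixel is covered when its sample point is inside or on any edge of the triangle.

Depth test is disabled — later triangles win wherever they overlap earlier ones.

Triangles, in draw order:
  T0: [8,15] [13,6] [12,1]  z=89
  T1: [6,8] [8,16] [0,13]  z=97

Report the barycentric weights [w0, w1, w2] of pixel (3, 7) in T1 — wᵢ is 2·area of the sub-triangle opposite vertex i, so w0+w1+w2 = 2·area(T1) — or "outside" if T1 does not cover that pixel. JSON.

T0:
  2·area = 34  (B↔C swapped to make it positive)
  edge (8, 15)→(12, 1): d=(4,-14) inclusive
  edge (12, 1)→(13, 6): d=(1,5) inclusive
  edge (13, 6)→(8, 15): d=(-5,9) inclusive
    (5,2)@(11, 5): e=[2,9,23] → █
    (6,2)@(13, 5): e=[30,-1,5] → ·
    (5,3)@(11, 7): e=[10,11,13] → █
    (6,3)@(13, 7): e=[38,1,-5] → ·
    (5,4)@(11, 9): e=[18,13,3] → █
    (6,4)@(13, 9): e=[46,3,-15] → ·
    (5,5)@(11, 11): e=[26,15,-7] → ·
    (4,6)@(9, 13): e=[6,27,1] → █
    (5,6)@(11, 13): e=[34,17,-17] → ·
    (4,7)@(9, 15): e=[14,29,-9] → ·
  covered (4 px):
    · · · · · · · ·
    · · · · · · · ·
    · · · · · █ · ·
    · · · · · █ · ·
    · · · · · █ · ·
    · · · · · · · ·
    · · · · █ · · ·
    · · · · · · · ·
    · · · · · · · ·
    · · · · · · · ·
T1:
  2·area = 58
  edge (6, 8)→(8, 16): d=(2,8) inclusive
  edge (8, 16)→(0, 13): d=(-8,-3) inclusive
  edge (0, 13)→(6, 8): d=(6,-5) inclusive
    (2,4)@(5, 9): e=[10,47,1] → █
    (3,4)@(7, 9): e=[-6,53,11] → ·
    (1,5)@(3, 11): e=[30,25,3] → █
    (3,5)@(7, 11): e=[-2,37,23] → ·
    (0,6)@(1, 13): e=[50,3,5] → █
    (3,6)@(7, 13): e=[2,21,35] → █
    (4,6)@(9, 13): e=[-14,27,45] → ·
    (0,7)@(1, 15): e=[54,-13,17] → ·
    (1,7)@(3, 15): e=[38,-7,27] → ·
    (2,7)@(5, 15): e=[22,-1,37] → ·
    (3,7)@(7, 15): e=[6,5,47] → █
    (4,7)@(9, 15): e=[-10,11,57] → ·
  covered (8 px):
    · · · · · · · ·
    · · · · · · · ·
    · · · · · · · ·
    · · · · · · · ·
    · · █ · · · · ·
    · █ █ · · · · ·
    █ █ █ █ · · · ·
    · · · █ · · · ·
    · · · · · · · ·
    · · · · · · · ·

Result: [5,47,6]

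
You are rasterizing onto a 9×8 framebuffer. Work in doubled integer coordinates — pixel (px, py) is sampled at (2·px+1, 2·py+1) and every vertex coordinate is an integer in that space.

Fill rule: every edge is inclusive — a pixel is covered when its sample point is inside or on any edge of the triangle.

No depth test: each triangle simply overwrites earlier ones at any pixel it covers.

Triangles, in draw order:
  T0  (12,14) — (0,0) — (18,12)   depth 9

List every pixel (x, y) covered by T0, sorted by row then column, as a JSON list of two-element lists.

T0:
  2·area = 108
  edge (12, 14)→(0, 0): d=(-12,-14) inclusive
  edge (0, 0)→(18, 12): d=(18,12) inclusive
  edge (18, 12)→(12, 14): d=(-6,2) inclusive
    (0,0)@(1, 1): e=[2,6,100] → X
    (1,0)@(3, 1): e=[30,-18,96] → .
    (0,1)@(1, 3): e=[-22,42,88] → .
    (1,1)@(3, 3): e=[6,18,84] → X
    (2,1)@(5, 3): e=[34,-6,80] → .
    (1,2)@(3, 5): e=[-18,54,72] → .
    (2,2)@(5, 5): e=[10,30,68] → X
    (3,2)@(7, 5): e=[38,6,64] → X
    (4,2)@(9, 5): e=[66,-18,60] → .
    (2,3)@(5, 7): e=[-14,66,56] → .
    (3,3)@(7, 7): e=[14,42,52] → X
    (4,3)@(9, 7): e=[42,18,48] → X
    (7,6)@(15, 13): e=[54,54,0] → X  [on edge]
    (4,7)@(9, 15): e=[-54,162,0] → .  [on edge]
  covered (14 px):
    X . . . . . . . .
    . X . . . . . . .
    . . X X . . . . .
    . . . X X . . . .
    . . . . X X X . .
    . . . . . X X X .
    . . . . . . X X .
    . . . . . . . . .

Result: [[0,0],[1,1],[2,2],[3,2],[3,3],[4,3],[4,4],[5,4],[6,4],[5,5],[6,5],[7,5],[6,6],[7,6]]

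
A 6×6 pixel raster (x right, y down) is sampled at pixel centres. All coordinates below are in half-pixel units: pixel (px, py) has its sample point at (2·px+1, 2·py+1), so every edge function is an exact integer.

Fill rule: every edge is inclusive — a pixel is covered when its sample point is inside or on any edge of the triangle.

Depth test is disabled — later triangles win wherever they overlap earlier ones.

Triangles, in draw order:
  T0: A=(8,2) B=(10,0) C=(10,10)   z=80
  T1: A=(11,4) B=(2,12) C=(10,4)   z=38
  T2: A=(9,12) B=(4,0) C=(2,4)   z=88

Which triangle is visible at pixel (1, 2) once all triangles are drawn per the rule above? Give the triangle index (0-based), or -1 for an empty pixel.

T0:
  2·area = 20
  edge (8, 2)→(10, 0): d=(2,-2) inclusive
  edge (10, 0)→(10, 10): d=(0,10) inclusive
  edge (10, 10)→(8, 2): d=(-2,-8) inclusive
    (4,0)@(9, 1): e=[0,10,10] → █  [on edge]
    (5,0)@(11, 1): e=[4,-10,26] → ·
    (3,1)@(7, 3): e=[0,30,-10] → ·  [on edge]
    (4,1)@(9, 3): e=[4,10,6] → █
    (5,1)@(11, 3): e=[8,-10,22] → ·
    (2,2)@(5, 5): e=[0,50,-30] → ·  [on edge]
    (4,2)@(9, 5): e=[8,10,2] → █
    (5,2)@(11, 5): e=[12,-10,18] → ·
    (1,3)@(3, 7): e=[0,70,-50] → ·  [on edge]
    (4,3)@(9, 7): e=[12,10,-2] → ·
    (0,4)@(1, 9): e=[0,90,-70] → ·  [on edge]
  covered (3 px):
    · · · · █ ·
    · · · · █ ·
    · · · · █ ·
    · · · · · ·
    · · · · · ·
    · · · · · ·
T1:
  2·area = 8
  edge (11, 4)→(2, 12): d=(-9,8) inclusive
  edge (2, 12)→(10, 4): d=(8,-8) inclusive
  edge (10, 4)→(11, 4): d=(1,0) inclusive
    (5,1)@(11, 3): e=[9,0,-1] → ·  [on edge]
    (4,2)@(9, 5): e=[7,0,1] → █  [on edge]
    (5,2)@(11, 5): e=[-9,16,1] → ·
    (3,3)@(7, 7): e=[5,0,3] → █  [on edge]
    (4,3)@(9, 7): e=[-11,16,3] → ·
    (2,4)@(5, 9): e=[3,0,5] → █  [on edge]
    (3,4)@(7, 9): e=[-13,16,5] → ·
    (1,5)@(3, 11): e=[1,0,7] → █  [on edge]
    (2,5)@(5, 11): e=[-15,16,7] → ·
  covered (4 px):
    · · · · · ·
    · · · · · ·
    · · · · █ ·
    · · · █ · ·
    · · █ · · ·
    · █ · · · ·
T2:
  2·area = 44  (B↔C swapped to make it positive)
  edge (9, 12)→(2, 4): d=(-7,-8) inclusive
  edge (2, 4)→(4, 0): d=(2,-4) inclusive
  edge (4, 0)→(9, 12): d=(5,12) inclusive
    (1,1)@(3, 3): e=[15,2,27] → █
    (2,1)@(5, 3): e=[31,10,3] → █
    (3,1)@(7, 3): e=[47,18,-21] → ·
    (1,2)@(3, 5): e=[1,6,37] → █
    (3,2)@(7, 5): e=[33,22,-11] → ·
    (1,3)@(3, 7): e=[-13,10,47] → ·
    (2,3)@(5, 7): e=[3,18,23] → █
    (3,3)@(7, 7): e=[19,26,-1] → ·
    (2,4)@(5, 9): e=[-11,22,33] → ·
    (3,4)@(7, 9): e=[5,30,9] → █
    (4,4)@(9, 9): e=[21,38,-15] → ·
    (3,5)@(7, 11): e=[-9,34,19] → ·
  covered (6 px):
    · · · · · ·
    · █ █ · · ·
    · █ █ · · ·
    · · █ · · ·
    · · · █ · ·
    · · · · · ·

Z-buffer (winner per pixel, '.' = empty):
  . . . . 0 .
  . 2 2 . 0 .
  . 2 2 . 1 .
  . . 2 1 . .
  . . 1 2 . .
  . 1 . . . .

Answer: 2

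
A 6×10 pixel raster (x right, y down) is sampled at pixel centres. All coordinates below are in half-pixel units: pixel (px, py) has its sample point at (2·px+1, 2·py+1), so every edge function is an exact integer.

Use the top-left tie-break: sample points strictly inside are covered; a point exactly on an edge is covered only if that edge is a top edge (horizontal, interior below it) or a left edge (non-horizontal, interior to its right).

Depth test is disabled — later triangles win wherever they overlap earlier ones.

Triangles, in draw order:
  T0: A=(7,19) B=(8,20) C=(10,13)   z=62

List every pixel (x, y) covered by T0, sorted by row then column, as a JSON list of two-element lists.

T0:
  2·area = 9  (B↔C swapped to make it positive)
  edge (7, 19)→(10, 13): d=(3,-6) top-left  bias=+0
  edge (10, 13)→(8, 20): d=(-2,7) right/bottom  bias=-1
  edge (8, 20)→(7, 19): d=(-1,-1) top-left  bias=+0
    (5,5)@(11, 11): e=[0,-3,12] → .  [on edge]
    (0,6)@(1, 13): e=[-54,63,0] → .  [on edge]
    (1,7)@(3, 15): e=[-36,45,0] → .  [on edge]
    (4,7)@(9, 15): e=[0,3,6] → X  [on edge]
    (5,7)@(11, 15): e=[12,-11,8] → .
    (2,8)@(5, 17): e=[-18,27,0] → .  [on edge]
    (4,8)@(9, 17): e=[6,-1,4] → .
    (3,9)@(7, 19): e=[0,9,0] → X  [on edge]
    (4,9)@(9, 19): e=[12,-5,2] → .
  covered (2 px):
    . . . . . .
    . . . . . .
    . . . . . .
    . . . . . .
    . . . . . .
    . . . . . .
    . . . . . .
    . . . . X .
    . . . . . .
    . . . X . .

Final: [[4,7],[3,9]]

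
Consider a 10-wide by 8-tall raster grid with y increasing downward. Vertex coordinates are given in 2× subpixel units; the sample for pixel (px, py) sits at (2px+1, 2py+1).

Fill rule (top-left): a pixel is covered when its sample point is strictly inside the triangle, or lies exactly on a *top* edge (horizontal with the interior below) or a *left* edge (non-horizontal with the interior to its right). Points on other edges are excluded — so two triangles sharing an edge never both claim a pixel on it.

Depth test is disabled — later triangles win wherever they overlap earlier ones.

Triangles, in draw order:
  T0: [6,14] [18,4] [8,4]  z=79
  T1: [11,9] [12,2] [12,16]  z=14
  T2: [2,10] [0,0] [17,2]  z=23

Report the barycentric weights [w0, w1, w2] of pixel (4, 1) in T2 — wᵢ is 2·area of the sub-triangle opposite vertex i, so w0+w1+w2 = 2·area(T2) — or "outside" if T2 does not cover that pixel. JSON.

T0:
  2·area = 100  (B↔C swapped to make it positive)
  edge (6, 14)→(8, 4): d=(2,-10) top-left  bias=+0
  edge (8, 4)→(18, 4): d=(10,0) top-left  bias=+0
  edge (18, 4)→(6, 14): d=(-12,10) right/bottom  bias=-1
    (4,2)@(9, 5): e=[12,10,78] → █
    (5,2)@(11, 5): e=[32,10,58] → █
    (6,2)@(13, 5): e=[52,10,38] → █
    (7,2)@(15, 5): e=[72,10,18] → █
    (8,2)@(17, 5): e=[92,10,-2] → ·
    (4,3)@(9, 7): e=[16,30,54] → █
    (7,3)@(15, 7): e=[76,30,-6] → ·
    (3,4)@(7, 9): e=[0,50,50] → █  [on edge]
    (6,4)@(13, 9): e=[60,50,-10] → ·
    (3,5)@(7, 11): e=[4,70,26] → █
    (5,5)@(11, 11): e=[44,70,-14] → ·
    (3,6)@(7, 13): e=[8,90,2] → █
  covered (13 px):
    · · · · · · · · · ·
    · · · · · · · · · ·
    · · · · █ █ █ █ · ·
    · · · · █ █ █ · · ·
    · · · █ █ █ · · · ·
    · · · █ █ · · · · ·
    · · · █ · · · · · ·
    · · · · · · · · · ·
T1:
  2·area = 14
  edge (11, 9)→(12, 2): d=(1,-7) top-left  bias=+0
  edge (12, 2)→(12, 16): d=(0,14) right/bottom  bias=-1
  edge (12, 16)→(11, 9): d=(-1,-7) top-left  bias=+0
    (5,4)@(11, 9): e=[0,14,0] → █  [on edge]
    (6,4)@(13, 9): e=[14,-14,14] → ·
    (5,5)@(11, 11): e=[2,14,-2] → ·
  covered (1 px):
    · · · · · · · · · ·
    · · · · · · · · · ·
    · · · · · · · · · ·
    · · · · · · · · · ·
    · · · · · █ · · · ·
    · · · · · · · · · ·
    · · · · · · · · · ·
    · · · · · · · · · ·
T2:
  2·area = 166
  edge (2, 10)→(0, 0): d=(-2,-10) top-left  bias=+0
  edge (0, 0)→(17, 2): d=(17,2) right/bottom  bias=-1
  edge (17, 2)→(2, 10): d=(-15,8) right/bottom  bias=-1
    (0,0)@(1, 1): e=[8,15,143] → █
    (1,0)@(3, 1): e=[28,11,127] → █
    (2,0)@(5, 1): e=[48,7,111] → █
    (3,0)@(7, 1): e=[68,3,95] → █
    (4,0)@(9, 1): e=[88,-1,79] → ·
    (0,1)@(1, 3): e=[4,49,113] → █
    (4,1)@(9, 3): e=[84,33,49] → █
    (5,1)@(11, 3): e=[104,29,33] → █
    (6,1)@(13, 3): e=[124,25,17] → █
    (7,1)@(15, 3): e=[144,21,1] → █
    (8,1)@(17, 3): e=[164,17,-15] → ·
    (0,2)@(1, 5): e=[0,83,83] → █  [on edge]
    (1,7)@(3, 15): e=[0,249,-83] → ·  [on edge]
  covered (22 px):
    █ █ █ █ · · · · · ·
    █ █ █ █ █ █ █ █ · ·
    █ █ █ █ █ █ · · · ·
    · █ █ █ · · · · · ·
    · █ · · · · · · · ·
    · · · · · · · · · ·
    · · · · · · · · · ·
    · · · · · · · · · ·

Result: [33,49,84]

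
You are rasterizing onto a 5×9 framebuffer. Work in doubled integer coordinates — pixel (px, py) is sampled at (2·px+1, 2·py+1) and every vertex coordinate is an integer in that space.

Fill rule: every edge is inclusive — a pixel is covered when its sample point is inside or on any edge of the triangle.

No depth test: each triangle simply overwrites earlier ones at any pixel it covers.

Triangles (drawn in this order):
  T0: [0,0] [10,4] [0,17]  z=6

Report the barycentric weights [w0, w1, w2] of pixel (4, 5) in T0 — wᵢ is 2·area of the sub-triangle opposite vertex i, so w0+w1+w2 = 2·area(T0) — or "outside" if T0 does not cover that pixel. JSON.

T0:
  2·area = 170
  edge (0, 0)→(10, 4): d=(10,4) inclusive
  edge (10, 4)→(0, 17): d=(-10,13) inclusive
  edge (0, 17)→(0, 0): d=(0,-17) inclusive
    (0,0)@(1, 1): e=[6,147,17] → X
    (1,0)@(3, 1): e=[-2,121,51] → .
    (0,1)@(1, 3): e=[26,127,17] → X
    (1,1)@(3, 3): e=[18,101,51] → X
    (2,1)@(5, 3): e=[10,75,85] → X
    (3,1)@(7, 3): e=[2,49,119] → X
    (4,1)@(9, 3): e=[-6,23,153] → .
    (0,2)@(1, 5): e=[46,107,17] → X
    (4,2)@(9, 5): e=[14,3,153] → X
    (0,3)@(1, 7): e=[66,87,17] → X
    (4,3)@(9, 7): e=[34,-17,153] → .
    (0,4)@(1, 9): e=[86,67,17] → X
  covered (22 px):
    X . . . .
    X X X X .
    X X X X X
    X X X X .
    X X X . .
    X X . . .
    X X . . .
    X . . . .
    . . . . .

Final: "outside"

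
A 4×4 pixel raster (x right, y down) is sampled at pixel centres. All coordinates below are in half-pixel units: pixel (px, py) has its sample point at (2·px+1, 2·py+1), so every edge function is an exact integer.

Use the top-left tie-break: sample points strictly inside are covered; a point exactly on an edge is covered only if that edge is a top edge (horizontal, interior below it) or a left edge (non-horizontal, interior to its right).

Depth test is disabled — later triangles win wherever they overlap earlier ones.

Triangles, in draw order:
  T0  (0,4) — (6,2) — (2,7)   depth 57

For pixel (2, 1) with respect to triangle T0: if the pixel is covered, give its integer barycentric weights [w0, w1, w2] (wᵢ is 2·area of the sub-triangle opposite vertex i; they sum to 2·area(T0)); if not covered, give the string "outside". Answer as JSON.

T0:
  2·area = 22
  edge (0, 4)→(6, 2): d=(6,-2) top-left  bias=+0
  edge (6, 2)→(2, 7): d=(-4,5) right/bottom  bias=-1
  edge (2, 7)→(0, 4): d=(-2,-3) top-left  bias=+0
    (1,1)@(3, 3): e=[0,11,11] → X  [on edge]
    (2,1)@(5, 3): e=[4,1,17] → X
    (3,1)@(7, 3): e=[8,-9,23] → .
    (0,2)@(1, 5): e=[8,13,1] → X
    (2,2)@(5, 5): e=[16,-7,13] → .
    (0,3)@(1, 7): e=[20,5,-3] → .
    (1,3)@(3, 7): e=[24,-5,3] → .
  covered (4 px):
    . . . .
    . X X .
    X X . .
    . . . .

Answer: [1,17,4]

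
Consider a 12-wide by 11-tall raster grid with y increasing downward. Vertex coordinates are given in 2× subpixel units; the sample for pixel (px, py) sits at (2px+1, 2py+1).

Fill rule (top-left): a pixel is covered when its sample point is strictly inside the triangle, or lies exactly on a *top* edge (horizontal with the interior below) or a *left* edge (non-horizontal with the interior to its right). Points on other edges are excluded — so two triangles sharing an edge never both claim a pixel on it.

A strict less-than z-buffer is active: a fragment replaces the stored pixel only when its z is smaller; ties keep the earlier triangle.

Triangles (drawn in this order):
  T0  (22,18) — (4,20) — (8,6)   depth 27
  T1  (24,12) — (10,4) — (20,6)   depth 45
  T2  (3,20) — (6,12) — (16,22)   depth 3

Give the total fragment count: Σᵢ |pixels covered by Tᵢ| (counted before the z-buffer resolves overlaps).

T0:
  2·area = 244
  edge (22, 18)→(4, 20): d=(-18,2) right/bottom  bias=-1
  edge (4, 20)→(8, 6): d=(4,-14) top-left  bias=+0
  edge (8, 6)→(22, 18): d=(14,12) right/bottom  bias=-1
    (4,3)@(9, 7): e=[224,18,2] → #
    (5,3)@(11, 7): e=[220,46,-22] → ·
    (4,4)@(9, 9): e=[188,26,30] → #
    (5,4)@(11, 9): e=[184,54,6] → #
    (6,4)@(13, 9): e=[180,82,-18] → ·
    (3,5)@(7, 11): e=[156,6,82] → #
    (6,5)@(13, 11): e=[144,90,10] → #
    (7,5)@(15, 11): e=[140,118,-14] → ·
    (3,6)@(7, 13): e=[120,14,110] → #
    (7,6)@(15, 13): e=[104,126,14] → #
    (8,6)@(17, 13): e=[100,154,-10] → ·
    (3,7)@(7, 15): e=[84,22,138] → #
    (6,9)@(13, 19): e=[0,122,122] → ·  [on edge]
  covered (30 px):
    · · · · · · · · · · · ·
    · · · · · · · · · · · ·
    · · · · · · · · · · · ·
    · · · · # · · · · · · ·
    · · · · # # · · · · · ·
    · · · # # # # · · · · ·
    · · · # # # # # · · · ·
    · · · # # # # # # · · ·
    · · # # # # # # # # · ·
    · · # # # # · · · · · ·
    · · · · · · · · · · · ·
T1:
  2·area = 52
  edge (24, 12)→(10, 4): d=(-14,-8) top-left  bias=+0
  edge (10, 4)→(20, 6): d=(10,2) right/bottom  bias=-1
  edge (20, 6)→(24, 12): d=(4,6) right/bottom  bias=-1
    (2,1)@(5, 3): e=[-26,0,78] → ·  [on edge]
    (6,2)@(13, 5): e=[10,4,38] → #
    (7,2)@(15, 5): e=[26,0,26] → ·  [on edge]
    (6,3)@(13, 7): e=[-18,24,46] → ·
    (8,3)@(17, 7): e=[14,16,22] → #
    (9,3)@(19, 7): e=[30,12,10] → #
    (10,3)@(21, 7): e=[46,8,-2] → ·
    (8,4)@(17, 9): e=[-14,36,30] → ·
    (9,4)@(19, 9): e=[2,32,18] → #
    (10,4)@(21, 9): e=[18,28,6] → #
    (11,4)@(23, 9): e=[34,24,-6] → ·
    (9,5)@(19, 11): e=[-26,52,26] → ·
  covered (6 px):
    · · · · · · · · · · · ·
    · · · · · · · · · · · ·
    · · · · · · # · · · · ·
    · · · · · · · · # # · ·
    · · · · · · · · · # # ·
    · · · · · · · · · · · #
    · · · · · · · · · · · ·
    · · · · · · · · · · · ·
    · · · · · · · · · · · ·
    · · · · · · · · · · · ·
    · · · · · · · · · · · ·
T2:
  2·area = 110
  edge (3, 20)→(6, 12): d=(3,-8) top-left  bias=+0
  edge (6, 12)→(16, 22): d=(10,10) right/bottom  bias=-1
  edge (16, 22)→(3, 20): d=(-13,-2) top-left  bias=+0
    (0,3)@(1, 7): e=[-55,0,165] → ·  [on edge]
    (1,4)@(3, 9): e=[-33,0,143] → ·  [on edge]
    (2,5)@(5, 11): e=[-11,0,121] → ·  [on edge]
    (3,6)@(7, 13): e=[11,0,99] → ·  [on edge]
    (2,7)@(5, 15): e=[1,40,69] → #
    (3,7)@(7, 15): e=[17,20,73] → #
    (4,7)@(9, 15): e=[33,0,77] → ·  [on edge]
    (2,8)@(5, 17): e=[7,60,43] → #
    (4,8)@(9, 17): e=[39,20,51] → #
    (5,8)@(11, 17): e=[55,0,55] → ·  [on edge]
    (2,9)@(5, 19): e=[13,80,17] → #
    (5,9)@(11, 19): e=[61,20,29] → #
    (6,9)@(13, 19): e=[77,0,33] → ·  [on edge]
    (7,10)@(15, 21): e=[99,0,11] → ·  [on edge]
  covered (11 px):
    · · · · · · · · · · · ·
    · · · · · · · · · · · ·
    · · · · · · · · · · · ·
    · · · · · · · · · · · ·
    · · · · · · · · · · · ·
    · · · · · · · · · · · ·
    · · · · · · · · · · · ·
    · · # # · · · · · · · ·
    · · # # # · · · · · · ·
    · · # # # # · · · · · ·
    · · · · · # # · · · · ·

Final: 47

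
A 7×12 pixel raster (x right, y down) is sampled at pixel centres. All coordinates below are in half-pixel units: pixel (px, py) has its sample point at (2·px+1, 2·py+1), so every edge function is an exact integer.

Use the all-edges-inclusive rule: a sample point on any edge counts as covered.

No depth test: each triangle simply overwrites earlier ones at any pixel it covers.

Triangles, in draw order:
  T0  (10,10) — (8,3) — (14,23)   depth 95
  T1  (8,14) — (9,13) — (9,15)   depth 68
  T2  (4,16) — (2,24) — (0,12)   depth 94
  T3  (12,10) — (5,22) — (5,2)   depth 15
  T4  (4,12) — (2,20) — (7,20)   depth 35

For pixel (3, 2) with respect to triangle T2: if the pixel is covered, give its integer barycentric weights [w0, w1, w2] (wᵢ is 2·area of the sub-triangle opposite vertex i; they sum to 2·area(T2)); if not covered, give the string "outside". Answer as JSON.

T0:
  2·area = 2
  edge (10, 10)→(8, 3): d=(-2,-7) inclusive
  edge (8, 3)→(14, 23): d=(6,20) inclusive
  edge (14, 23)→(10, 10): d=(-4,-13) inclusive
    (5,6)@(11, 13): e=[1,0,1] → X  [on edge]
    (6,6)@(13, 13): e=[15,-40,27] → .
    (5,7)@(11, 15): e=[-3,12,-7] → .
  covered (1 px):
    . . . . . . .
    . . . . . . .
    . . . . . . .
    . . . . . . .
    . . . . . . .
    . . . . . . .
    . . . . . X .
    . . . . . . .
    . . . . . . .
    . . . . . . .
    . . . . . . .
    . . . . . . .
T1:
  2·area = 2
  edge (8, 14)→(9, 13): d=(1,-1) inclusive
  edge (9, 13)→(9, 15): d=(0,2) inclusive
  edge (9, 15)→(8, 14): d=(-1,-1) inclusive
    (4,0)@(9, 1): e=[-12,0,14] → .  [on edge]
    (4,1)@(9, 3): e=[-10,0,12] → .  [on edge]
    (4,2)@(9, 5): e=[-8,0,10] → .  [on edge]
    (0,3)@(1, 7): e=[-14,16,0] → .  [on edge]
    (4,3)@(9, 7): e=[-6,0,8] → .  [on edge]
    (1,4)@(3, 9): e=[-10,12,0] → .  [on edge]
    (4,4)@(9, 9): e=[-4,0,6] → .  [on edge]
    (6,4)@(13, 9): e=[0,-8,10] → .  [on edge]
    (2,5)@(5, 11): e=[-6,8,0] → .  [on edge]
    (4,5)@(9, 11): e=[-2,0,4] → .  [on edge]
    (5,5)@(11, 11): e=[0,-4,6] → .  [on edge]
    (3,6)@(7, 13): e=[-2,4,0] → .  [on edge]
    (4,6)@(9, 13): e=[0,0,2] → X  [on edge]
    (3,7)@(7, 15): e=[0,4,-2] → .  [on edge]
    (4,7)@(9, 15): e=[2,0,0] → X  [on edge]
    (2,8)@(5, 17): e=[0,8,-6] → .  [on edge]
    (4,8)@(9, 17): e=[4,0,-2] → .  [on edge]
    (5,8)@(11, 17): e=[6,-4,0] → .  [on edge]
    (1,9)@(3, 19): e=[0,12,-10] → .  [on edge]
    (4,9)@(9, 19): e=[6,0,-4] → .  [on edge]
    (6,9)@(13, 19): e=[10,-8,0] → .  [on edge]
    (0,10)@(1, 21): e=[0,16,-14] → .  [on edge]
    (4,10)@(9, 21): e=[8,0,-6] → .  [on edge]
    (4,11)@(9, 23): e=[10,0,-8] → .  [on edge]
  covered (2 px):
    . . . . . . .
    . . . . . . .
    . . . . . . .
    . . . . . . .
    . . . . . . .
    . . . . . . .
    . . . . X . .
    . . . . X . .
    . . . . . . .
    . . . . . . .
    . . . . . . .
    . . . . . . .
T2:
  2·area = 40
  edge (4, 16)→(2, 24): d=(-2,8) inclusive
  edge (2, 24)→(0, 12): d=(-2,-12) inclusive
  edge (0, 12)→(4, 16): d=(4,4) inclusive
    (0,6)@(1, 13): e=[30,10,0] → X  [on edge]
    (1,6)@(3, 13): e=[14,34,-8] → .
    (0,7)@(1, 15): e=[26,6,8] → X
    (1,7)@(3, 15): e=[10,30,0] → X  [on edge]
    (2,7)@(5, 15): e=[-6,54,-8] → .
    (0,8)@(1, 17): e=[22,2,16] → X
    (2,8)@(5, 17): e=[-10,50,0] → .  [on edge]
    (0,9)@(1, 19): e=[18,-2,24] → .
    (1,9)@(3, 19): e=[2,22,16] → X
    (2,9)@(5, 19): e=[-14,46,8] → .
    (3,9)@(7, 19): e=[-30,70,0] → .  [on edge]
    (1,10)@(3, 21): e=[-2,18,24] → .
    (4,10)@(9, 21): e=[-50,90,0] → .  [on edge]
    (5,11)@(11, 23): e=[-70,110,0] → .  [on edge]
  covered (6 px):
    . . . . . . .
    . . . . . . .
    . . . . . . .
    . . . . . . .
    . . . . . . .
    . . . . . . .
    X . . . . . .
    X X . . . . .
    X X . . . . .
    . X . . . . .
    . . . . . . .
    . . . . . . .
T3:
  2·area = 140
  edge (12, 10)→(5, 22): d=(-7,12) inclusive
  edge (5, 22)→(5, 2): d=(0,-20) inclusive
  edge (5, 2)→(12, 10): d=(7,8) inclusive
    (2,0)@(5, 1): e=[147,0,-7] → .  [on edge]
    (2,1)@(5, 3): e=[133,0,7] → X  [on edge]
    (3,1)@(7, 3): e=[109,40,-9] → .
    (2,2)@(5, 5): e=[119,0,21] → X  [on edge]
    (3,2)@(7, 5): e=[95,40,5] → X
    (4,2)@(9, 5): e=[71,80,-11] → .
    (2,3)@(5, 7): e=[105,0,35] → X  [on edge]
    (4,3)@(9, 7): e=[57,80,3] → X
    (5,3)@(11, 7): e=[33,120,-13] → .
    (2,4)@(5, 9): e=[91,0,49] → X  [on edge]
    (5,4)@(11, 9): e=[19,120,1] → X
    (6,4)@(13, 9): e=[-5,160,-15] → .
    (2,5)@(5, 11): e=[77,0,63] → X  [on edge]
    (2,6)@(5, 13): e=[63,0,77] → X  [on edge]
    (2,7)@(5, 15): e=[49,0,91] → X  [on edge]
    (2,8)@(5, 17): e=[35,0,105] → X  [on edge]
    (2,9)@(5, 19): e=[21,0,119] → X  [on edge]
    (2,10)@(5, 21): e=[7,0,133] → X  [on edge]
    (2,11)@(5, 23): e=[-7,0,147] → .  [on edge]
  covered (24 px):
    . . . . . . .
    . . X . . . .
    . . X X . . .
    . . X X X . .
    . . X X X X .
    . . X X X X .
    . . X X X . .
    . . X X X . .
    . . X X . . .
    . . X . . . .
    . . X . . . .
    . . . . . . .
T4:
  2·area = 40  (B↔C swapped to make it positive)
  edge (4, 12)→(7, 20): d=(3,8) inclusive
  edge (7, 20)→(2, 20): d=(-5,0) inclusive
  edge (2, 20)→(4, 12): d=(2,-8) inclusive
    (2,7)@(5, 15): e=[1,25,14] → X
    (3,7)@(7, 15): e=[-15,25,30] → .
    (1,8)@(3, 17): e=[23,15,2] → X
    (3,8)@(7, 17): e=[-9,15,34] → .
    (1,9)@(3, 19): e=[29,5,6] → X
    (3,9)@(7, 19): e=[-3,5,38] → .
    (1,10)@(3, 21): e=[35,-5,10] → .
    (2,10)@(5, 21): e=[19,-5,26] → .
  covered (5 px):
    . . . . . . .
    . . . . . . .
    . . . . . . .
    . . . . . . .
    . . . . . . .
    . . . . . . .
    . . . . . . .
    . . X . . . .
    . X X . . . .
    . X X . . . .
    . . . . . . .
    . . . . . . .

Final: "outside"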